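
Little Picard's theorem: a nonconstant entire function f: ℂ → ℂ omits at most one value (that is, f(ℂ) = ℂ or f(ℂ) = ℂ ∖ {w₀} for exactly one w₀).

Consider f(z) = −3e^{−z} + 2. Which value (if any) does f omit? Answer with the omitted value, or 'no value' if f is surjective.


Little Picard bounds the complement of f(ℂ) to at most one point.
e^{−z} is never zero on ℂ, so -3·e^{−z} takes every value in ℂ ∖ {0}. Adding 2 shifts the range to ℂ ∖ {2}. Thus f omits exactly the value 2.

Omitted value: 2.


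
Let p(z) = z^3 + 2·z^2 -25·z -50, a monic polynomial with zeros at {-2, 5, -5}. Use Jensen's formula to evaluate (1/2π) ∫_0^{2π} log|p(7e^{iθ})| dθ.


Zeros: -5, -2, 5; r = 7.
Inside |z| < r: -5, -2, 5. Outside (|z| ≥ r): ∅.
p(0) = -50, so log|p(0)| = log(50) = 3.9120.
Apply Jensen: I(r) = log|p(0)| + Σ_k log(r/|z_k|), summed over zeros inside |z| < r.
  log(r/|z_k|) for z_k = -2: log(7/2) = 1.2528
  log(r/|z_k|) for z_k = 5: log(7/5) = 0.3365
  log(r/|z_k|) for z_k = -5: log(7/5) = 0.3365
Sum over inside zeros: 1.9257.
I(r) = log|p(0)| + (inside sum) = 3.9120 + 1.9257 = 5.8377.
Closed form (all zeros inside, monic): I(r) = n·log(r) = 3·log(7) = 5.8377. ✓

I(r) ≈ 5.8377.


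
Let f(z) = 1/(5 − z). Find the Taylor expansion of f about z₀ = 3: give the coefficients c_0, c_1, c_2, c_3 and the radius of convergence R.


Let w = z − z₀, so z = z₀ + w.
Then 5 − z = 5 − (z₀ + w) = (5 − z₀) − w = 2 − w.
f(z) = 1/(2 − w) = (1/(2)) · 1/(1 − w/(2)) = Σ_{n≥0} w^n / (2)^(n+1).
So c_n = 1/(2)^(n+1):
  c_0 = 1/(2)^1 = 1/2.
  c_1 = 1/(2)^2 = 1/4.
  c_2 = 1/(2)^3 = 1/8.
  c_3 = 1/(2)^4 = 1/16.
The series is valid for |w/d| < 1, i.e. |z − z₀| < |d|.
Radius of convergence: R = |5 − z₀| = |2| = 2 (distance from z₀ to the singularity z = 5).

c_0 = 1/2, c_1 = 1/4, c_2 = 1/8, c_3 = 1/16; R = 2.


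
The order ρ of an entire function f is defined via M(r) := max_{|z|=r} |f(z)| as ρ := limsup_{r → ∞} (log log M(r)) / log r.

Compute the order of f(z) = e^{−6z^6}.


|e^{−6z^6}| = e^{Re(-6·z^6) + 0} ≤ e^{6|z|^6 + 0} = e^{6r^6 + 0} on |z| = r, so ρ ≤ 6. Choosing z on |z|=r so that -6·z^6 is real positive (always possible by picking arg z appropriately) gives |f(z)| = e^{6r^6 + 0}, matching the bound. The additive constant 0 does not affect log log M(r) ~ 6·log r. Hence ρ = 6.
Therefore ρ = 6.

Order ρ = 6.


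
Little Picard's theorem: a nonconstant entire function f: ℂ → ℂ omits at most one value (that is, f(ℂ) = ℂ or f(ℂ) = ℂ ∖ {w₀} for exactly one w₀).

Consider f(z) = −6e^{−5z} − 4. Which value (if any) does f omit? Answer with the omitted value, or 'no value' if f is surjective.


Little Picard bounds the complement of f(ℂ) to at most one point.
e^{−5z} is never zero on ℂ, so -6·e^{−5z} takes every value in ℂ ∖ {0}. Adding -4 shifts the range to ℂ ∖ {-4}. Thus f omits exactly the value -4.

Omitted value: -4.


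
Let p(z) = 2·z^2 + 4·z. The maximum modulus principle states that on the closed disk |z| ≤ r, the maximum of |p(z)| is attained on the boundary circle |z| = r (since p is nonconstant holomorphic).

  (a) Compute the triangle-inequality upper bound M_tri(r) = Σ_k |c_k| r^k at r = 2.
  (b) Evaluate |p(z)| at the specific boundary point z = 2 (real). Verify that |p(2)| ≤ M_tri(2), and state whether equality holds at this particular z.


Coefficients: c_0 = 0, c_1 = 4, c_2 = 2. Radius r = 2.
Part (a). Triangle bound: M_tri(r) = Σ_k |c_k| r^k
  = |0|·2^0 + |4|·2^1 + |2|·2^2
  = 0 + 8 + 8 = 16.
This bounds M(r) := max_{|z|=r} |p(z)| from above; equality holds iff all terms c_k z^k can be made to align in phase at a single z on |z|=r.
Part (b). At z = 2 (real, on the circle |z| = r):
  p(2) = (0)·2^0 + (4)·2^1 + (2)·2^2 = 16.
  |p(2)| = 16.
Since all nonzero coefficients share the same sign, |p(2)| = 16 = M_tri(2); the triangle bound is attained at z = 2, so in fact M(r) = 16.

M_tri(2) = 16; |p(2)| = 16; equality at z=2: yes.


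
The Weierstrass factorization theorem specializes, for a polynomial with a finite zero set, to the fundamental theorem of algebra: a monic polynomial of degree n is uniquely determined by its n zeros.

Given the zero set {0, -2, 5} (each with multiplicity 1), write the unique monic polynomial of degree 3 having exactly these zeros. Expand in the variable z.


The polynomial is p(z) = ∏_{α ∈ S} (z − α), where S = {0, -2, 5}.
Expanding the product yields: p(z) = z^3 -3·z^2 -10·z.
The resulting polynomial has degree 3 and real coefficients as required.

p(z) = z^3 -3·z^2 -10·z.


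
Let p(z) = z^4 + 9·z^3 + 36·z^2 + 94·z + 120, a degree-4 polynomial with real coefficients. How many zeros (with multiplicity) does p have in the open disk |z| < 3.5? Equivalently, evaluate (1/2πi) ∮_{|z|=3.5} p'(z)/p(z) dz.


The zeros of p are: -4, -3, (-1 + 3i), (-1 - 3i).
Their magnitudes are: 4, 3, 3.162, 3.162.
Zeros with |z| < R = 3.5: -3, (-1 + 3i), (-1 - 3i).
Count = 3.
By the argument principle, (1/2πi) ∮_{|z|=R} p'(z)/p(z) dz equals exactly this count.

Number of zeros inside |z| < 3.5: 3.


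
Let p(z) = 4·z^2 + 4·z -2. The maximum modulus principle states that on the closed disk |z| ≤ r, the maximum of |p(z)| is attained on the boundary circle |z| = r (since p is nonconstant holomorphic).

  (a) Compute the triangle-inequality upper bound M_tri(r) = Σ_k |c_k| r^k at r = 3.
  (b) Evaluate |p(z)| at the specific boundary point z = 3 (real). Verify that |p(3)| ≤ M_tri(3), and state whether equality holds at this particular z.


Coefficients: c_0 = -2, c_1 = 4, c_2 = 4. Radius r = 3.
Part (a). Triangle bound: M_tri(r) = Σ_k |c_k| r^k
  = |-2|·3^0 + |4|·3^1 + |4|·3^2
  = 2 + 12 + 36 = 50.
This bounds M(r) := max_{|z|=r} |p(z)| from above; equality holds iff all terms c_k z^k can be made to align in phase at a single z on |z|=r.
Part (b). At z = 3 (real, on the circle |z| = r):
  p(3) = (-2)·3^0 + (4)·3^1 + (4)·3^2 = 46.
  |p(3)| = 46.
Check: |p(3)| = 46 ≤ 50 = M_tri(3). ✓ Equality does not hold at z = 3 (the coefficients have mixed signs, so the terms do not all align in phase there).

M_tri(3) = 50; |p(3)| = 46; equality at z=3: no.


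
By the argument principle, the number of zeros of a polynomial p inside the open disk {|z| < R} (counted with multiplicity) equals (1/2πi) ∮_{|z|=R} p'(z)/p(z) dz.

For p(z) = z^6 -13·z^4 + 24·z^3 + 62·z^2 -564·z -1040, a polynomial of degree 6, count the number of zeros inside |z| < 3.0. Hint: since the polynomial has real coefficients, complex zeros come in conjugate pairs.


The zeros of p are: (2 + 3i), (2 - 3i), 4, -2, (-3 + 1i), (-3 - 1i).
Their magnitudes are: 3.606, 3.606, 4, 2, 3.162, 3.162.
Zeros with |z| < R = 3.0: -2.
Count = 1.
By the argument principle, (1/2πi) ∮_{|z|=R} p'(z)/p(z) dz equals exactly this count.

Number of zeros inside |z| < 3.0: 1.


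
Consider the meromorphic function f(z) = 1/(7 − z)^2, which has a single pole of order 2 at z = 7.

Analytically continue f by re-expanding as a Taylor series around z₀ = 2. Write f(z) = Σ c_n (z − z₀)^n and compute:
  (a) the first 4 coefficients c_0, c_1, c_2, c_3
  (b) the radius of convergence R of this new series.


Let w = z − z₀, so z = z₀ + w.
Then 7 − z = 7 − (z₀ + w) = (7 − z₀) − w = 5 − w.
f(z) = 1/(5 − w)^2 = (1/(5)^2) · (1 − w/(5))^{−2}.
By the binomial series (1−u)^{−2} = Σ_{n≥0} C(n+1, 1) u^n for |u|<1, with u = w/(5):
  c_n = C(n+1, 1) / (5)^(n+2).
  c_0 = 1/(5)^2 = 1/25.
  c_1 = 2/(5)^3 = 2/125.
  c_2 = 3/(5)^4 = 3/625.
  c_3 = 4/(5)^5 = 4/3125.
The series is valid for |w/d| < 1, i.e. |z − z₀| < |d|.
Radius of convergence: R = |7 − z₀| = |5| = 5 (distance from z₀ to the singularity z = 7).

c_0 = 1/25, c_1 = 2/125, c_2 = 3/625, c_3 = 4/3125; R = 5.


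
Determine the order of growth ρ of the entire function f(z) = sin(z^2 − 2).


Write sin(w) = (e^{iw} ± e^{−iw})/(2 or 2i), so |sin(w)| ≤ e^{|w|}. With w = z^2 − 2, |w| ≤ 1r^2 + 2 on |z|=r, giving M(r) ≤ e^{1r^2 + 2} and ρ ≤ 2. For the lower bound, choose z on |z|=r with 1z^2 purely imaginary of modulus 1r^2; then |sin(z^2 − 2)| grows like e^{1r^2}/2, so ρ ≥ 2. Hence ρ = 2.
Therefore ρ = 2.

Order ρ = 2.


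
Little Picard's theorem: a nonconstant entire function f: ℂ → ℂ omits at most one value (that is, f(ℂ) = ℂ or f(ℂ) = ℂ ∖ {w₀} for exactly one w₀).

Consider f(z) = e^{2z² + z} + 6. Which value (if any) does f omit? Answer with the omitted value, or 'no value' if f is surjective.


Little Picard bounds the complement of f(ℂ) to at most one point.
The exponent g(z) = 2z² + z is a nonconstant polynomial, hence surjective onto ℂ. So e^{g(z)} takes every value in {e^w : w ∈ ℂ} = ℂ ∖ {0}. Adding 6 shifts the range to ℂ ∖ {6}. f omits exactly 6.

Omitted value: 6.


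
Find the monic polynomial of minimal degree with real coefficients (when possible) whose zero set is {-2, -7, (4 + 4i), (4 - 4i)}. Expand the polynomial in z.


The polynomial is p(z) = ∏_{α ∈ S} (z − α), where S = {-2, -7, (4 + 4i), (4 - 4i)}.
Expanding the product yields: p(z) = z^4 + z^3 -26·z^2 + 176·z + 448.
Note conjugate pairs combine to real quadratics: (z − (4+4i))(z − (4−4i)) = z² − 8z + 32.
The resulting polynomial has degree 4 and real coefficients as required.

p(z) = z^4 + z^3 -26·z^2 + 176·z + 448.


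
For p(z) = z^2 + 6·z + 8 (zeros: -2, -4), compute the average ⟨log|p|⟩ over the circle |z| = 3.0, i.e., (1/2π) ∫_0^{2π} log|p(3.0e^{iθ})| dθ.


Zeros: -4, -2; r = 3.0.
Inside |z| < r: -2. Outside (|z| ≥ r): -4.
p(0) = 8, so log|p(0)| = log(8) = 2.0794.
Apply Jensen: I(r) = log|p(0)| + Σ_k log(r/|z_k|), summed over zeros inside |z| < r.
  log(r/|z_k|) for z_k = -2: log(3.0/2) = 0.4055
  Outside zeros (-4) contribute nothing to the Jensen sum.
Sum over inside zeros: 0.4055.
I(r) = log|p(0)| + (inside sum) = 2.0794 + 0.4055 = 2.4849.
Note: since some zeros are outside |z| ≤ r, the simplified n·log(r) form does NOT apply — only the inside zeros contribute.

I(r) ≈ 2.4849.


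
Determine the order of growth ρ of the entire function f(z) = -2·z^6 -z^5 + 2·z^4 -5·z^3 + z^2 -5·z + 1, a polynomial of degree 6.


|f(z)| ≤ Σ|c_k|·r^k = O(r^6) as r → ∞. Polynomial growth is O(e^{r^ε}) for every ε > 0 (since r^6/e^{r^ε} → 0), so ρ ≤ ε for all ε > 0, i.e. ρ = 0. Every nonconstant polynomial has order 0.
Therefore ρ = 0.

Order ρ = 0.


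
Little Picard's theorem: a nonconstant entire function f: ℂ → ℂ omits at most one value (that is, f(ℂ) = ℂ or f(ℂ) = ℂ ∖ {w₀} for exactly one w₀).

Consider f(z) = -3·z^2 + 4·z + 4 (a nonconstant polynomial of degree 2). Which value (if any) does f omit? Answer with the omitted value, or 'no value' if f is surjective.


Little Picard bounds the complement of f(ℂ) to at most one point.
For every w ∈ ℂ, the equation p(z) − w = 0 is a nonconstant polynomial in z and hence has at least one root by the fundamental theorem of algebra. So p is surjective onto ℂ, omitting no value.

Omitted value: no value.


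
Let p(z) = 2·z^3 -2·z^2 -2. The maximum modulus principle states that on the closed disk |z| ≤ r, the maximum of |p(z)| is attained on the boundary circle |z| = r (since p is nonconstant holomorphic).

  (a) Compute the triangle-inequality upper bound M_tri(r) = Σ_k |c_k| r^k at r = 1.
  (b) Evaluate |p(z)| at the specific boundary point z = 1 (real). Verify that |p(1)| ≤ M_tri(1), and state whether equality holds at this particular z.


Coefficients: c_0 = -2, c_1 = 0, c_2 = -2, c_3 = 2. Radius r = 1.
Part (a). Triangle bound: M_tri(r) = Σ_k |c_k| r^k
  = |-2|·1^0 + |0|·1^1 + |-2|·1^2 + |2|·1^3
  = 2 + 0 + 2 + 2 = 6.
This bounds M(r) := max_{|z|=r} |p(z)| from above; equality holds iff all terms c_k z^k can be made to align in phase at a single z on |z|=r.
Part (b). At z = 1 (real, on the circle |z| = r):
  p(1) = (-2)·1^0 + (0)·1^1 + (-2)·1^2 + (2)·1^3 = -2.
  |p(1)| = 2.
Check: |p(1)| = 2 ≤ 6 = M_tri(1). ✓ Equality does not hold at z = 1 (the coefficients have mixed signs, so the terms do not all align in phase there).

M_tri(1) = 6; |p(1)| = 2; equality at z=1: no.


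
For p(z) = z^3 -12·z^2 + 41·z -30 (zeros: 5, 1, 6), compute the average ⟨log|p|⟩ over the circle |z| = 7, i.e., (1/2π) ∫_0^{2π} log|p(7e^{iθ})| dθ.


Zeros: 1, 5, 6; r = 7.
Inside |z| < r: 1, 5, 6. Outside (|z| ≥ r): ∅.
p(0) = -30, so log|p(0)| = log(30) = 3.4012.
Apply Jensen: I(r) = log|p(0)| + Σ_k log(r/|z_k|), summed over zeros inside |z| < r.
  log(r/|z_k|) for z_k = 5: log(7/5) = 0.3365
  log(r/|z_k|) for z_k = 1: log(7/1) = 1.9459
  log(r/|z_k|) for z_k = 6: log(7/6) = 0.1542
Sum over inside zeros: 2.4365.
I(r) = log|p(0)| + (inside sum) = 3.4012 + 2.4365 = 5.8377.
Closed form (all zeros inside, monic): I(r) = n·log(r) = 3·log(7) = 5.8377. ✓

I(r) ≈ 5.8377.


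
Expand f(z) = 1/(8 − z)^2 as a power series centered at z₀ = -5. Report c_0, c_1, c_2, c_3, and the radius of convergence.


Let w = z − z₀, so z = z₀ + w.
Then 8 − z = 8 − (z₀ + w) = (8 − z₀) − w = 13 − w.
f(z) = 1/(13 − w)^2 = (1/(13)^2) · (1 − w/(13))^{−2}.
By the binomial series (1−u)^{−2} = Σ_{n≥0} C(n+1, 1) u^n for |u|<1, with u = w/(13):
  c_n = C(n+1, 1) / (13)^(n+2).
  c_0 = 1/(13)^2 = 1/169.
  c_1 = 2/(13)^3 = 2/2197.
  c_2 = 3/(13)^4 = 3/28561.
  c_3 = 4/(13)^5 = 4/371293.
The series is valid for |w/d| < 1, i.e. |z − z₀| < |d|.
Radius of convergence: R = |8 − z₀| = |13| = 13 (distance from z₀ to the singularity z = 8).

c_0 = 1/169, c_1 = 2/2197, c_2 = 3/28561, c_3 = 4/371293; R = 13.


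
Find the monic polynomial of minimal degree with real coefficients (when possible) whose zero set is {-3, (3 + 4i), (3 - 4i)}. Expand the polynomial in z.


The polynomial is p(z) = ∏_{α ∈ S} (z − α), where S = {-3, (3 + 4i), (3 - 4i)}.
Expanding the product yields: p(z) = z^3 -3·z^2 + 7·z + 75.
Note conjugate pairs combine to real quadratics: (z − (3+4i))(z − (3−4i)) = z² − 6z + 25.
The resulting polynomial has degree 3 and real coefficients as required.

p(z) = z^3 -3·z^2 + 7·z + 75.


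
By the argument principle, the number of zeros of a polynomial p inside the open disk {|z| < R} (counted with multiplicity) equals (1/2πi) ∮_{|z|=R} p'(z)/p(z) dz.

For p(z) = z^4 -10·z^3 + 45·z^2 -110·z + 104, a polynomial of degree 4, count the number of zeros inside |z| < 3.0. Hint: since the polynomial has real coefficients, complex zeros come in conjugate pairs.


The zeros of p are: (2 + 3i), (2 - 3i), 2, 4.
Their magnitudes are: 3.606, 3.606, 2, 4.
Zeros with |z| < R = 3.0: 2.
Count = 1.
By the argument principle, (1/2πi) ∮_{|z|=R} p'(z)/p(z) dz equals exactly this count.

Number of zeros inside |z| < 3.0: 1.


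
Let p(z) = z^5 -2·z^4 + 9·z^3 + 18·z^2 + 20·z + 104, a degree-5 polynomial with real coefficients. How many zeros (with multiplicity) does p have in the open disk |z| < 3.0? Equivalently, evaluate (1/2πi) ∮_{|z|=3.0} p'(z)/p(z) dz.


The zeros of p are: (0 + 2i), (0 - 2i), (2 + 3i), (2 - 3i), -2.
Their magnitudes are: 2, 2, 3.606, 3.606, 2.
Zeros with |z| < R = 3.0: (0 + 2i), (0 - 2i), -2.
Count = 3.
By the argument principle, (1/2πi) ∮_{|z|=R} p'(z)/p(z) dz equals exactly this count.

Number of zeros inside |z| < 3.0: 3.


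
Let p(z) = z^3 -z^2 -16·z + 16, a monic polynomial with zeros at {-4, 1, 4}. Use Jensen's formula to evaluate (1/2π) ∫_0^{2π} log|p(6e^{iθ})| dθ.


Zeros: -4, 1, 4; r = 6.
Inside |z| < r: -4, 1, 4. Outside (|z| ≥ r): ∅.
p(0) = 16, so log|p(0)| = log(16) = 2.7726.
Apply Jensen: I(r) = log|p(0)| + Σ_k log(r/|z_k|), summed over zeros inside |z| < r.
  log(r/|z_k|) for z_k = -4: log(6/4) = 0.4055
  log(r/|z_k|) for z_k = 1: log(6/1) = 1.7918
  log(r/|z_k|) for z_k = 4: log(6/4) = 0.4055
Sum over inside zeros: 2.6027.
I(r) = log|p(0)| + (inside sum) = 2.7726 + 2.6027 = 5.3753.
Closed form (all zeros inside, monic): I(r) = n·log(r) = 3·log(6) = 5.3753. ✓

I(r) ≈ 5.3753.


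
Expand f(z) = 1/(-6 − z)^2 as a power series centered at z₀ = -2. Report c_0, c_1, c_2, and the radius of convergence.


Let w = z − z₀, so z = z₀ + w.
Then -6 − z = -6 − (z₀ + w) = (-6 − z₀) − w = -4 − w.
f(z) = 1/(-4 − w)^2 = (1/(-4)^2) · (1 − w/(-4))^{−2}.
By the binomial series (1−u)^{−2} = Σ_{n≥0} C(n+1, 1) u^n for |u|<1, with u = w/(-4):
  c_n = C(n+1, 1) / (-4)^(n+2).
  c_0 = 1/(-4)^2 = 1/16.
  c_1 = 2/(-4)^3 = -1/32.
  c_2 = 3/(-4)^4 = 3/256.
The series is valid for |w/d| < 1, i.e. |z − z₀| < |d|.
Radius of convergence: R = |-6 − z₀| = |-4| = 4 (distance from z₀ to the singularity z = -6).

c_0 = 1/16, c_1 = -1/32, c_2 = 3/256; R = 4.


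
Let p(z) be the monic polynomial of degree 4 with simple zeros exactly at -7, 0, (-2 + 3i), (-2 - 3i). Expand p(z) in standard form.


The polynomial is p(z) = ∏_{α ∈ S} (z − α), where S = {-7, 0, (-2 + 3i), (-2 - 3i)}.
Expanding the product yields: p(z) = z^4 + 11·z^3 + 41·z^2 + 91·z.
Note conjugate pairs combine to real quadratics: (z − (-2+3i))(z − (-2−3i)) = z² + 4z + 13.
The resulting polynomial has degree 4 and real coefficients as required.

p(z) = z^4 + 11·z^3 + 41·z^2 + 91·z.


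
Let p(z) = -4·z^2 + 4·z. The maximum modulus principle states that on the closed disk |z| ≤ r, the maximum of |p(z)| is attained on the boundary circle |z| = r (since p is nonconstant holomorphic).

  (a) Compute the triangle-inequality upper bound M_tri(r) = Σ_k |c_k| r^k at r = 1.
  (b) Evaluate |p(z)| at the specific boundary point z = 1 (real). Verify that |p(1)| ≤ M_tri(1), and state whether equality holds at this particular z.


Coefficients: c_0 = 0, c_1 = 4, c_2 = -4. Radius r = 1.
Part (a). Triangle bound: M_tri(r) = Σ_k |c_k| r^k
  = |0|·1^0 + |4|·1^1 + |-4|·1^2
  = 0 + 4 + 4 = 8.
This bounds M(r) := max_{|z|=r} |p(z)| from above; equality holds iff all terms c_k z^k can be made to align in phase at a single z on |z|=r.
Part (b). At z = 1 (real, on the circle |z| = r):
  p(1) = (0)·1^0 + (4)·1^1 + (-4)·1^2 = 0.
  |p(1)| = 0.
Check: |p(1)| = 0 ≤ 8 = M_tri(1). ✓ Equality does not hold at z = 1 (the coefficients have mixed signs, so the terms do not all align in phase there).

M_tri(1) = 8; |p(1)| = 0; equality at z=1: no.


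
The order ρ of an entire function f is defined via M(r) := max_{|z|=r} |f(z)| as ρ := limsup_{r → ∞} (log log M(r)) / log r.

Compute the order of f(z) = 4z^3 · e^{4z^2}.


M(r) = max_{|z|=r} |4|·|z|^3·|e^{4z^2}| = 4·r^3 · e^{4r^2} (the factors attain their maxima compatibly on |z|=r). Then log M(r) = log 4 + 3·log r + 4r^2, dominated by the last term, so log log M(r) ~ 2·log r. The polynomial factor 4z^3 contributes only a log r term and does not affect the order. ρ = 2.
Therefore ρ = 2.

Order ρ = 2.


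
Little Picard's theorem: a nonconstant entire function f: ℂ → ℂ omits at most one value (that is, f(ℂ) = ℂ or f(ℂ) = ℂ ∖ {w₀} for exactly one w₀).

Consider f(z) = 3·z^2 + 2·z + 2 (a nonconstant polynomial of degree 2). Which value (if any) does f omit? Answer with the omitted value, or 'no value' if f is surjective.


Little Picard bounds the complement of f(ℂ) to at most one point.
For every w ∈ ℂ, the equation p(z) − w = 0 is a nonconstant polynomial in z and hence has at least one root by the fundamental theorem of algebra. So p is surjective onto ℂ, omitting no value.

Omitted value: no value.


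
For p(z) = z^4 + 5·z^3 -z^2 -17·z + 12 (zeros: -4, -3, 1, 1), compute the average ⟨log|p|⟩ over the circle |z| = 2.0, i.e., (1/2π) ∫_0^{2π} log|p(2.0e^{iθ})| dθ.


Zeros: -4, -3, 1, 1; r = 2.0.
Inside |z| < r: 1, 1. Outside (|z| ≥ r): -4, -3.
p(0) = 12, so log|p(0)| = log(12) = 2.4849.
Apply Jensen: I(r) = log|p(0)| + Σ_k log(r/|z_k|), summed over zeros inside |z| < r.
  log(r/|z_k|) for z_k = 1: log(2.0/1) = 0.6931
  log(r/|z_k|) for z_k = 1: log(2.0/1) = 0.6931
  Outside zeros (-4, -3) contribute nothing to the Jensen sum.
Sum over inside zeros: 1.3863.
I(r) = log|p(0)| + (inside sum) = 2.4849 + 1.3863 = 3.8712.
Note: since some zeros are outside |z| ≤ r, the simplified n·log(r) form does NOT apply — only the inside zeros contribute.

I(r) ≈ 3.8712.


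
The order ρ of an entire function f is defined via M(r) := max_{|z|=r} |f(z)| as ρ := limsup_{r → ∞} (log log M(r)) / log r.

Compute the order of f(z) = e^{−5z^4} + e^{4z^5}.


Each summand is entire of order 4 and 5 respectively (as in the single-exponential case). The order of a sum is at most the max of the orders, so ρ ≤ 5. For the lower bound: on |z|=r choose arg z so that 4z^5 is real positive; then |e^{4z^5}| = e^{4r^5} while |e^{-5z^4}| ≤ e^{5r^4} = o(e^{4r^5}). So |f| ≥ e^{4r^5}(1 − o(1)) and ρ ≥ 5. Hence ρ = max(4, 5) = 5.
Therefore ρ = 5.

Order ρ = 5.


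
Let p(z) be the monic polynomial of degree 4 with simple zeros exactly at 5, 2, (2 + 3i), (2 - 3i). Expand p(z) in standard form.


The polynomial is p(z) = ∏_{α ∈ S} (z − α), where S = {5, 2, (2 + 3i), (2 - 3i)}.
Expanding the product yields: p(z) = z^4 -11·z^3 + 51·z^2 -131·z + 130.
Note conjugate pairs combine to real quadratics: (z − (2+3i))(z − (2−3i)) = z² − 4z + 13.
The resulting polynomial has degree 4 and real coefficients as required.

p(z) = z^4 -11·z^3 + 51·z^2 -131·z + 130.


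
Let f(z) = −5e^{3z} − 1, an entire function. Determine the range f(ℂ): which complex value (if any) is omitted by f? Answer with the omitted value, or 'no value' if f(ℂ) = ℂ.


Little Picard bounds the complement of f(ℂ) to at most one point.
e^{3z} is never zero on ℂ, so -5·e^{3z} takes every value in ℂ ∖ {0}. Adding -1 shifts the range to ℂ ∖ {-1}. Thus f omits exactly the value -1.

Omitted value: -1.


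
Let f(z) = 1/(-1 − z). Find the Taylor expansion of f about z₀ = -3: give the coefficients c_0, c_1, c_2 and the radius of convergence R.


Let w = z − z₀, so z = z₀ + w.
Then -1 − z = -1 − (z₀ + w) = (-1 − z₀) − w = 2 − w.
f(z) = 1/(2 − w) = (1/(2)) · 1/(1 − w/(2)) = Σ_{n≥0} w^n / (2)^(n+1).
So c_n = 1/(2)^(n+1):
  c_0 = 1/(2)^1 = 1/2.
  c_1 = 1/(2)^2 = 1/4.
  c_2 = 1/(2)^3 = 1/8.
The series is valid for |w/d| < 1, i.e. |z − z₀| < |d|.
Radius of convergence: R = |-1 − z₀| = |2| = 2 (distance from z₀ to the singularity z = -1).

c_0 = 1/2, c_1 = 1/4, c_2 = 1/8; R = 2.


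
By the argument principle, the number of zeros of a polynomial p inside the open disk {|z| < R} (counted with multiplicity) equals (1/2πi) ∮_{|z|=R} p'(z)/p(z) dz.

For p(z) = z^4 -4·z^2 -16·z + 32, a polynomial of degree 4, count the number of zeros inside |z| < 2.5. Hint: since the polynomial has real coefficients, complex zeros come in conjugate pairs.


The zeros of p are: 2, 2, (-2 + 2i), (-2 - 2i).
Their magnitudes are: 2, 2, 2.828, 2.828.
Zeros with |z| < R = 2.5: 2, 2.
Count = 2.
By the argument principle, (1/2πi) ∮_{|z|=R} p'(z)/p(z) dz equals exactly this count.

Number of zeros inside |z| < 2.5: 2.


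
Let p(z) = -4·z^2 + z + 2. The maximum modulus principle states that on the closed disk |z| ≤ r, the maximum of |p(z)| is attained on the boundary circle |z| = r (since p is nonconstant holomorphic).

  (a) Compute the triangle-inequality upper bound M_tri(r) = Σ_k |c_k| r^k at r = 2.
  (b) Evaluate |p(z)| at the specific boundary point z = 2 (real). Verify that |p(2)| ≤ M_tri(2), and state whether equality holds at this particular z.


Coefficients: c_0 = 2, c_1 = 1, c_2 = -4. Radius r = 2.
Part (a). Triangle bound: M_tri(r) = Σ_k |c_k| r^k
  = |2|·2^0 + |1|·2^1 + |-4|·2^2
  = 2 + 2 + 16 = 20.
This bounds M(r) := max_{|z|=r} |p(z)| from above; equality holds iff all terms c_k z^k can be made to align in phase at a single z on |z|=r.
Part (b). At z = 2 (real, on the circle |z| = r):
  p(2) = (2)·2^0 + (1)·2^1 + (-4)·2^2 = -12.
  |p(2)| = 12.
Check: |p(2)| = 12 ≤ 20 = M_tri(2). ✓ Equality does not hold at z = 2 (the coefficients have mixed signs, so the terms do not all align in phase there).

M_tri(2) = 20; |p(2)| = 12; equality at z=2: no.


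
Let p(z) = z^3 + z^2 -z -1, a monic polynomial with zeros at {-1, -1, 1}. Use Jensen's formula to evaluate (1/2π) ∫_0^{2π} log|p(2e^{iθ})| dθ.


Zeros: -1, -1, 1; r = 2.
Inside |z| < r: -1, -1, 1. Outside (|z| ≥ r): ∅.
p(0) = -1, so log|p(0)| = log(1) = 0.0000.
Apply Jensen: I(r) = log|p(0)| + Σ_k log(r/|z_k|), summed over zeros inside |z| < r.
  log(r/|z_k|) for z_k = -1: log(2/1) = 0.6931
  log(r/|z_k|) for z_k = -1: log(2/1) = 0.6931
  log(r/|z_k|) for z_k = 1: log(2/1) = 0.6931
Sum over inside zeros: 2.0794.
I(r) = log|p(0)| + (inside sum) = 0.0000 + 2.0794 = 2.0794.
Closed form (all zeros inside, monic): I(r) = n·log(r) = 3·log(2) = 2.0794. ✓

I(r) ≈ 2.0794.


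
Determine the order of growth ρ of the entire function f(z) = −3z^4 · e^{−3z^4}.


M(r) = max_{|z|=r} |-3|·|z|^4·|e^{−3z^4}| = 3·r^4 · e^{3r^4} (the factors attain their maxima compatibly on |z|=r). Then log M(r) = log 3 + 4·log r + 3r^4, dominated by the last term, so log log M(r) ~ 4·log r. The polynomial factor -3z^4 contributes only a log r term and does not affect the order. ρ = 4.
Therefore ρ = 4.

Order ρ = 4.


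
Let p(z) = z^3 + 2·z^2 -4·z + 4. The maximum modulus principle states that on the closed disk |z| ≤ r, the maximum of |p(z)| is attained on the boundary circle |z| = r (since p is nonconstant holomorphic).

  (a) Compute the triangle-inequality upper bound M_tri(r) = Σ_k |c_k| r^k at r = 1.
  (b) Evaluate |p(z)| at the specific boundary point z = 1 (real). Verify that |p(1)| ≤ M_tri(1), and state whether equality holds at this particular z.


Coefficients: c_0 = 4, c_1 = -4, c_2 = 2, c_3 = 1. Radius r = 1.
Part (a). Triangle bound: M_tri(r) = Σ_k |c_k| r^k
  = |4|·1^0 + |-4|·1^1 + |2|·1^2 + |1|·1^3
  = 4 + 4 + 2 + 1 = 11.
This bounds M(r) := max_{|z|=r} |p(z)| from above; equality holds iff all terms c_k z^k can be made to align in phase at a single z on |z|=r.
Part (b). At z = 1 (real, on the circle |z| = r):
  p(1) = (4)·1^0 + (-4)·1^1 + (2)·1^2 + (1)·1^3 = 3.
  |p(1)| = 3.
Check: |p(1)| = 3 ≤ 11 = M_tri(1). ✓ Equality does not hold at z = 1 (the coefficients have mixed signs, so the terms do not all align in phase there).

M_tri(1) = 11; |p(1)| = 3; equality at z=1: no.


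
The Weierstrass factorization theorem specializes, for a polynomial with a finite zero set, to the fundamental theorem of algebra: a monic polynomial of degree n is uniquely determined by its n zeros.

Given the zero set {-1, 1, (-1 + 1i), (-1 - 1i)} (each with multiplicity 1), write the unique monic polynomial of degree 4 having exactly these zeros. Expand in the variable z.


The polynomial is p(z) = ∏_{α ∈ S} (z − α), where S = {-1, 1, (-1 + 1i), (-1 - 1i)}.
Expanding the product yields: p(z) = z^4 + 2·z^3 + z^2 -2·z -2.
Note conjugate pairs combine to real quadratics: (z − (-1+1i))(z − (-1−1i)) = z² + 2z + 2.
The resulting polynomial has degree 4 and real coefficients as required.

p(z) = z^4 + 2·z^3 + z^2 -2·z -2.


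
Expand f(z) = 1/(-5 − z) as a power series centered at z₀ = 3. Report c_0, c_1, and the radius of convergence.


Let w = z − z₀, so z = z₀ + w.
Then -5 − z = -5 − (z₀ + w) = (-5 − z₀) − w = -8 − w.
f(z) = 1/(-8 − w) = (1/(-8)) · 1/(1 − w/(-8)) = Σ_{n≥0} w^n / (-8)^(n+1).
So c_n = 1/(-8)^(n+1):
  c_0 = 1/(-8)^1 = -1/8.
  c_1 = 1/(-8)^2 = 1/64.
The series is valid for |w/d| < 1, i.e. |z − z₀| < |d|.
Radius of convergence: R = |-5 − z₀| = |-8| = 8 (distance from z₀ to the singularity z = -5).

c_0 = -1/8, c_1 = 1/64; R = 8.


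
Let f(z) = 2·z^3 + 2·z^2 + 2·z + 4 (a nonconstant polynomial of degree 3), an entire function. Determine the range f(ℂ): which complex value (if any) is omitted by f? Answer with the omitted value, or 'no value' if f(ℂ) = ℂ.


Little Picard bounds the complement of f(ℂ) to at most one point.
For every w ∈ ℂ, the equation p(z) − w = 0 is a nonconstant polynomial in z and hence has at least one root by the fundamental theorem of algebra. So p is surjective onto ℂ, omitting no value.

Omitted value: no value.


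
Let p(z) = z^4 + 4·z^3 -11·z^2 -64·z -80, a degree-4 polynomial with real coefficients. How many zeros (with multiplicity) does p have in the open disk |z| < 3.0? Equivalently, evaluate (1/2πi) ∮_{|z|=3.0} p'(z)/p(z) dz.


The zeros of p are: 4, -4, (-2 + 1i), (-2 - 1i).
Their magnitudes are: 4, 4, 2.236, 2.236.
Zeros with |z| < R = 3.0: (-2 + 1i), (-2 - 1i).
Count = 2.
By the argument principle, (1/2πi) ∮_{|z|=R} p'(z)/p(z) dz equals exactly this count.

Number of zeros inside |z| < 3.0: 2.


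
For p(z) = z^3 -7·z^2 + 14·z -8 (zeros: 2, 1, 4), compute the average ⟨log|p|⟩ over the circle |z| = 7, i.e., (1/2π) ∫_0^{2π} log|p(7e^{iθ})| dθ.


Zeros: 1, 2, 4; r = 7.
Inside |z| < r: 1, 2, 4. Outside (|z| ≥ r): ∅.
p(0) = -8, so log|p(0)| = log(8) = 2.0794.
Apply Jensen: I(r) = log|p(0)| + Σ_k log(r/|z_k|), summed over zeros inside |z| < r.
  log(r/|z_k|) for z_k = 2: log(7/2) = 1.2528
  log(r/|z_k|) for z_k = 1: log(7/1) = 1.9459
  log(r/|z_k|) for z_k = 4: log(7/4) = 0.5596
Sum over inside zeros: 3.7583.
I(r) = log|p(0)| + (inside sum) = 2.0794 + 3.7583 = 5.8377.
Closed form (all zeros inside, monic): I(r) = n·log(r) = 3·log(7) = 5.8377. ✓

I(r) ≈ 5.8377.


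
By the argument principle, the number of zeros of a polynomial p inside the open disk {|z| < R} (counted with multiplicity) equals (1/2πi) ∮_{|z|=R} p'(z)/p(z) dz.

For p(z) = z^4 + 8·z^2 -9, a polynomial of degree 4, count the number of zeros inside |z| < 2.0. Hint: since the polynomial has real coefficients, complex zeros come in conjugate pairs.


The zeros of p are: 1, -1, (0 + 3i), (0 - 3i).
Their magnitudes are: 1, 1, 3, 3.
Zeros with |z| < R = 2.0: 1, -1.
Count = 2.
By the argument principle, (1/2πi) ∮_{|z|=R} p'(z)/p(z) dz equals exactly this count.

Number of zeros inside |z| < 2.0: 2.


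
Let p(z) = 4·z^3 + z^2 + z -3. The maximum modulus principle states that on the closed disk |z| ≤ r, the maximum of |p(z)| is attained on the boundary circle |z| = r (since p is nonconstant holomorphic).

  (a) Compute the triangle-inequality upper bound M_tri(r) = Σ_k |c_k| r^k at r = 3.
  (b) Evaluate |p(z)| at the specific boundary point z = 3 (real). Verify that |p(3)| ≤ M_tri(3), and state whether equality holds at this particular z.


Coefficients: c_0 = -3, c_1 = 1, c_2 = 1, c_3 = 4. Radius r = 3.
Part (a). Triangle bound: M_tri(r) = Σ_k |c_k| r^k
  = |-3|·3^0 + |1|·3^1 + |1|·3^2 + |4|·3^3
  = 3 + 3 + 9 + 108 = 123.
This bounds M(r) := max_{|z|=r} |p(z)| from above; equality holds iff all terms c_k z^k can be made to align in phase at a single z on |z|=r.
Part (b). At z = 3 (real, on the circle |z| = r):
  p(3) = (-3)·3^0 + (1)·3^1 + (1)·3^2 + (4)·3^3 = 117.
  |p(3)| = 117.
Check: |p(3)| = 117 ≤ 123 = M_tri(3). ✓ Equality does not hold at z = 3 (the coefficients have mixed signs, so the terms do not all align in phase there).

M_tri(3) = 123; |p(3)| = 117; equality at z=3: no.


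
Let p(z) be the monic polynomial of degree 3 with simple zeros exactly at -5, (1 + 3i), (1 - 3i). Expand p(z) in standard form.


The polynomial is p(z) = ∏_{α ∈ S} (z − α), where S = {-5, (1 + 3i), (1 - 3i)}.
Expanding the product yields: p(z) = z^3 + 3·z^2 + 50.
Note conjugate pairs combine to real quadratics: (z − (1+3i))(z − (1−3i)) = z² − 2z + 10.
The resulting polynomial has degree 3 and real coefficients as required.

p(z) = z^3 + 3·z^2 + 50.


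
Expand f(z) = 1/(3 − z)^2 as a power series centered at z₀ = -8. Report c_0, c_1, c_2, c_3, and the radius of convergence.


Let w = z − z₀, so z = z₀ + w.
Then 3 − z = 3 − (z₀ + w) = (3 − z₀) − w = 11 − w.
f(z) = 1/(11 − w)^2 = (1/(11)^2) · (1 − w/(11))^{−2}.
By the binomial series (1−u)^{−2} = Σ_{n≥0} C(n+1, 1) u^n for |u|<1, with u = w/(11):
  c_n = C(n+1, 1) / (11)^(n+2).
  c_0 = 1/(11)^2 = 1/121.
  c_1 = 2/(11)^3 = 2/1331.
  c_2 = 3/(11)^4 = 3/14641.
  c_3 = 4/(11)^5 = 4/161051.
The series is valid for |w/d| < 1, i.e. |z − z₀| < |d|.
Radius of convergence: R = |3 − z₀| = |11| = 11 (distance from z₀ to the singularity z = 3).

c_0 = 1/121, c_1 = 2/1331, c_2 = 3/14641, c_3 = 4/161051; R = 11.


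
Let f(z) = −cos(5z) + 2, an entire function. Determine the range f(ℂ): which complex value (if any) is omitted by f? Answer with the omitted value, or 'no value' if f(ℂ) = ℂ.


Little Picard bounds the complement of f(ℂ) to at most one point.
cos is entire and surjective onto ℂ: for every w ∈ ℂ, cos(ζ) = w has a solution ζ ∈ ℂ (e.g., via the complex inverse arccos). With ζ = 5z this gives z = ζ/(5). Then -1·cos(5z) takes every value in -1·ℂ = ℂ, and adding 2 is a bijection of ℂ. So f is surjective and omits no value. (Note: only on the real line is cos bounded by [−1, 1].)

Omitted value: no value.


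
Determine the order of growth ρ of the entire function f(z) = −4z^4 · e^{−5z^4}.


M(r) = max_{|z|=r} |-4|·|z|^4·|e^{−5z^4}| = 4·r^4 · e^{5r^4} (the factors attain their maxima compatibly on |z|=r). Then log M(r) = log 4 + 4·log r + 5r^4, dominated by the last term, so log log M(r) ~ 4·log r. The polynomial factor -4z^4 contributes only a log r term and does not affect the order. ρ = 4.
Therefore ρ = 4.

Order ρ = 4.


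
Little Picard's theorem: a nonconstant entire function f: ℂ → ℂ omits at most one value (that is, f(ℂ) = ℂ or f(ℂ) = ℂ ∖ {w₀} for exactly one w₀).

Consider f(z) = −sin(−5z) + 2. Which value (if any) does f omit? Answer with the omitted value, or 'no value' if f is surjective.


Little Picard bounds the complement of f(ℂ) to at most one point.
sin is entire and surjective onto ℂ: for every w ∈ ℂ, sin(ζ) = w has a solution ζ ∈ ℂ (e.g., via the complex inverse arcsin). With ζ = −5z this gives z = ζ/(-5). Then -1·sin(−5z) takes every value in -1·ℂ = ℂ, and adding 2 is a bijection of ℂ. So f is surjective and omits no value. (Note: only on the real line is sin bounded by [−1, 1].)

Omitted value: no value.


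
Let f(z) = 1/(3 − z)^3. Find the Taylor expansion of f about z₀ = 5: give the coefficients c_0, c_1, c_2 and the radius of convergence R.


Let w = z − z₀, so z = z₀ + w.
Then 3 − z = 3 − (z₀ + w) = (3 − z₀) − w = -2 − w.
f(z) = 1/(-2 − w)^3 = (1/(-2)^3) · (1 − w/(-2))^{−3}.
By the binomial series (1−u)^{−3} = Σ_{n≥0} C(n+2, 2) u^n for |u|<1, with u = w/(-2):
  c_n = C(n+2, 2) / (-2)^(n+3).
  c_0 = 1/(-2)^3 = -1/8.
  c_1 = 3/(-2)^4 = 3/16.
  c_2 = 6/(-2)^5 = -3/16.
The series is valid for |w/d| < 1, i.e. |z − z₀| < |d|.
Radius of convergence: R = |3 − z₀| = |-2| = 2 (distance from z₀ to the singularity z = 3).

c_0 = -1/8, c_1 = 3/16, c_2 = -3/16; R = 2.


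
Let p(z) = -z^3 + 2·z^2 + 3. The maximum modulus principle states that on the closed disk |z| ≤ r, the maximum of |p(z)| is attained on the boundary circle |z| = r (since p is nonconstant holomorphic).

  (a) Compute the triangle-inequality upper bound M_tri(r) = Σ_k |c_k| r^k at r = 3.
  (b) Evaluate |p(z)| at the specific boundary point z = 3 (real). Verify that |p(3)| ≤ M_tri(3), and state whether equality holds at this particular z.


Coefficients: c_0 = 3, c_1 = 0, c_2 = 2, c_3 = -1. Radius r = 3.
Part (a). Triangle bound: M_tri(r) = Σ_k |c_k| r^k
  = |3|·3^0 + |0|·3^1 + |2|·3^2 + |-1|·3^3
  = 3 + 0 + 18 + 27 = 48.
This bounds M(r) := max_{|z|=r} |p(z)| from above; equality holds iff all terms c_k z^k can be made to align in phase at a single z on |z|=r.
Part (b). At z = 3 (real, on the circle |z| = r):
  p(3) = (3)·3^0 + (0)·3^1 + (2)·3^2 + (-1)·3^3 = -6.
  |p(3)| = 6.
Check: |p(3)| = 6 ≤ 48 = M_tri(3). ✓ Equality does not hold at z = 3 (the coefficients have mixed signs, so the terms do not all align in phase there).

M_tri(3) = 48; |p(3)| = 6; equality at z=3: no.


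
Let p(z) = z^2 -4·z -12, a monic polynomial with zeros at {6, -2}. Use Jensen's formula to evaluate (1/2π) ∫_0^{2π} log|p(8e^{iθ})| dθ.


Zeros: -2, 6; r = 8.
Inside |z| < r: -2, 6. Outside (|z| ≥ r): ∅.
p(0) = -12, so log|p(0)| = log(12) = 2.4849.
Apply Jensen: I(r) = log|p(0)| + Σ_k log(r/|z_k|), summed over zeros inside |z| < r.
  log(r/|z_k|) for z_k = 6: log(8/6) = 0.2877
  log(r/|z_k|) for z_k = -2: log(8/2) = 1.3863
Sum over inside zeros: 1.6740.
I(r) = log|p(0)| + (inside sum) = 2.4849 + 1.6740 = 4.1589.
Closed form (all zeros inside, monic): I(r) = n·log(r) = 2·log(8) = 4.1589. ✓

I(r) ≈ 4.1589.


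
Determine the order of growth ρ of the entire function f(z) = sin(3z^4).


Write sin(w) = (e^{iw} ± e^{−iw})/(2 or 2i), so |sin(w)| ≤ e^{|w|}. With w = 3z^4, |w| ≤ 3r^4 + 0 on |z|=r, giving M(r) ≤ e^{3r^4 + 0} and ρ ≤ 4. For the lower bound, choose z on |z|=r with 3z^4 purely imaginary of modulus 3r^4; then |sin(3z^4)| grows like e^{3r^4}/2, so ρ ≥ 4. Hence ρ = 4.
Therefore ρ = 4.

Order ρ = 4.


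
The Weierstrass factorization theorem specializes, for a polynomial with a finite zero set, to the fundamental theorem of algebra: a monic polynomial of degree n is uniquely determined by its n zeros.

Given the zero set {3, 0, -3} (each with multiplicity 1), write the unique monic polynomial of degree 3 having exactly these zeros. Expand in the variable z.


The polynomial is p(z) = ∏_{α ∈ S} (z − α), where S = {3, 0, -3}.
Expanding the product yields: p(z) = z^3 -9·z.
The resulting polynomial has degree 3 and real coefficients as required.

p(z) = z^3 -9·z.


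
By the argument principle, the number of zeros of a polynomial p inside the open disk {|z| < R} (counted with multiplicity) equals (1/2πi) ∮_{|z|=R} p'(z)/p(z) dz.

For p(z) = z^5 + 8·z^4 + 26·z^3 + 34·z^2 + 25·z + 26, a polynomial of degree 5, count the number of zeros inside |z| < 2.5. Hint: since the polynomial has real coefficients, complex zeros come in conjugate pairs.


The zeros of p are: -2, (-3 + 2i), (-3 - 2i), (0 + 1i), (0 - 1i).
Their magnitudes are: 2, 3.606, 3.606, 1, 1.
Zeros with |z| < R = 2.5: -2, (0 + 1i), (0 - 1i).
Count = 3.
By the argument principle, (1/2πi) ∮_{|z|=R} p'(z)/p(z) dz equals exactly this count.

Number of zeros inside |z| < 2.5: 3.


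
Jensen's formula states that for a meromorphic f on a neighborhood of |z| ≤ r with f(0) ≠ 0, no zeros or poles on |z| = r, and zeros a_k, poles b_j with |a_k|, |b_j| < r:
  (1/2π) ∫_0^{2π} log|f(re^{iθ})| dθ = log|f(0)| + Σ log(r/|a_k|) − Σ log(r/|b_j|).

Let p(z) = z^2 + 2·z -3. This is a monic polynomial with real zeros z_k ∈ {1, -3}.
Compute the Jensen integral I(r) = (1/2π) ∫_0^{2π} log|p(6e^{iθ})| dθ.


Zeros: -3, 1; r = 6.
Inside |z| < r: -3, 1. Outside (|z| ≥ r): ∅.
p(0) = -3, so log|p(0)| = log(3) = 1.0986.
Apply Jensen: I(r) = log|p(0)| + Σ_k log(r/|z_k|), summed over zeros inside |z| < r.
  log(r/|z_k|) for z_k = 1: log(6/1) = 1.7918
  log(r/|z_k|) for z_k = -3: log(6/3) = 0.6931
Sum over inside zeros: 2.4849.
I(r) = log|p(0)| + (inside sum) = 1.0986 + 2.4849 = 3.5835.
Closed form (all zeros inside, monic): I(r) = n·log(r) = 2·log(6) = 3.5835. ✓

I(r) ≈ 3.5835.


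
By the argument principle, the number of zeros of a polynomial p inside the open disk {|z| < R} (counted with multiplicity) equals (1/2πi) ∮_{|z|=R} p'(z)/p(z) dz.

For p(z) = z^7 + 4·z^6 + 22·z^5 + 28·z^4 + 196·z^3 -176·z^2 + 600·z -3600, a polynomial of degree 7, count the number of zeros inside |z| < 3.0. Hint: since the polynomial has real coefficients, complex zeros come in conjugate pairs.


The zeros of p are: (-1 + 3i), (-1 - 3i), (1 + 3i), (1 - 3i), 2, (-3 + 3i), (-3 - 3i).
Their magnitudes are: 3.162, 3.162, 3.162, 3.162, 2, 4.243, 4.243.
Zeros with |z| < R = 3.0: 2.
Count = 1.
By the argument principle, (1/2πi) ∮_{|z|=R} p'(z)/p(z) dz equals exactly this count.

Number of zeros inside |z| < 3.0: 1.
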